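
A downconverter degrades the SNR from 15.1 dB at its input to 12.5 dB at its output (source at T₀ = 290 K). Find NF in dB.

NF (dB) = SNR_in(dB) − SNR_out(dB) when the source is at T₀
NF = 15.1 − 12.5 = 2.6 dB

2.6 dB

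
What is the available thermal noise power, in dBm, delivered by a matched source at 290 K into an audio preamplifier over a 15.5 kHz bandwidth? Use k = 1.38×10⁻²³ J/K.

P_n = kTB = 1.38×10⁻²³ × 290 × 1.55×10⁴ = 6.20×10⁻¹⁷ W
In dBm: 10 log₁₀(6.20×10⁻¹⁷ / 10⁻³) = −132.1 dBm

−132.1 dBm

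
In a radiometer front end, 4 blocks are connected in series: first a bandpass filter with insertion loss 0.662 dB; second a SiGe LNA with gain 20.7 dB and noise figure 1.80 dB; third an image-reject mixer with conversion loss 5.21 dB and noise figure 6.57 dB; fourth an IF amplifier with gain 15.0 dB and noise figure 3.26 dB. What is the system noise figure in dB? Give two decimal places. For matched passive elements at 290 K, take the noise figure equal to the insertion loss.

Convert to linear (a loss of L dB is a gain of −L dB): F_i = 10^(NF_i/10), G_i = 10^(G_i,dB/10)
  Stage 1: F_1 = 10^(0.662/10) = 1.165, G_1 = 10^(−0.662/10) = 0.8586
  Stage 2: F_2 = 10^(1.80/10) = 1.514, G_2 = 10^(20.7/10) = 117.5
  Stage 3: F_3 = 10^(6.57/10) = 4.539, G_3 = 10^(−5.21/10) = 0.3013
  Stage 4: F_4 = 10^(3.26/10) = 2.118, G_4 = 10^(15.0/10) = 31.62
Friis cascade:
  F = 1.165 + (1.514 − 1)/0.8586 + (4.539 − 1)/100.9 + (2.118 − 1)/30.39 = 1.835
NF = 10 log₁₀(1.835) = 2.64 dB

2.64 dB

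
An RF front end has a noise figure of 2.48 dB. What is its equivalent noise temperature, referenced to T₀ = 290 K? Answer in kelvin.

F = 10^(2.48/10) = 1.77011
T_e = (F − 1)·T₀ = (1.77011 − 1) × 290 = 223 K

223 K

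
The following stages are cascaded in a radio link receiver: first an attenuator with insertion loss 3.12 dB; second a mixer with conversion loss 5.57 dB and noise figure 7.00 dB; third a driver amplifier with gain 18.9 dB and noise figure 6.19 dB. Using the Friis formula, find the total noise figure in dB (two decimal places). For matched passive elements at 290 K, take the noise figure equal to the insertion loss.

Convert to linear (a loss of L dB is a gain of −L dB): F_i = 10^(NF_i/10), G_i = 10^(G_i,dB/10)
  Stage 1: F_1 = 10^(3.12/10) = 2.051, G_1 = 10^(−3.12/10) = 0.4875
  Stage 2: F_2 = 10^(7.00/10) = 5.012, G_2 = 10^(−5.57/10) = 0.2773
  Stage 3: F_3 = 10^(6.19/10) = 4.159, G_3 = 10^(18.9/10) = 77.62
Friis cascade:
  F = 2.051 + (5.012 − 1)/0.4875 + (4.159 − 1)/0.1352 = 33.65
NF = 10 log₁₀(33.65) = 15.27 dB

15.27 dB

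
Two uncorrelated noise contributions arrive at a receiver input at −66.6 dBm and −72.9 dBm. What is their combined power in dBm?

−65.7 dBm

Convert to linear, add, convert back:
P₁ = 2.19×10⁻¹⁰ W, P₂ = 5.13×10⁻¹¹ W
P_tot = 2.70×10⁻¹⁰ W → 10 log₁₀(P_tot / 10⁻³) = −65.7 dBm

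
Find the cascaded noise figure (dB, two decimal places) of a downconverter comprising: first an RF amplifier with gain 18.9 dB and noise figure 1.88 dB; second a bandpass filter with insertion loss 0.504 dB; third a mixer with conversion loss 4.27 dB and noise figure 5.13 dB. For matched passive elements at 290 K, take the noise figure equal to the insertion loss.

1.98 dB

Convert to linear (a loss of L dB is a gain of −L dB): F_i = 10^(NF_i/10), G_i = 10^(G_i,dB/10)
  Stage 1: F_1 = 10^(1.88/10) = 1.542, G_1 = 10^(18.9/10) = 77.62
  Stage 2: F_2 = 10^(0.504/10) = 1.123, G_2 = 10^(−0.504/10) = 0.8904
  Stage 3: F_3 = 10^(5.13/10) = 3.258, G_3 = 10^(−4.27/10) = 0.3741
Friis cascade:
  F = 1.542 + (1.123 − 1)/77.62 + (3.258 − 1)/69.12 = 1.576
NF = 10 log₁₀(1.576) = 1.98 dB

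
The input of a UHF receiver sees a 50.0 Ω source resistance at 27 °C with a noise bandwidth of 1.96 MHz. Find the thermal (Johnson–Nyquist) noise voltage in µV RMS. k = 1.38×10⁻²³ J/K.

T = 27 °C + 273.15 = 300.15 K
V_n = √(4kTRB)
4kTRB = 4 × 1.38×10⁻²³ × 300.15 × 5.00×10¹ × 1.96×10⁶ = 1.62×10⁻¹² V²
V_n = √(1.62×10⁻¹²) = 1.27×10⁻⁶ V = 1.27 µV

1.27 µV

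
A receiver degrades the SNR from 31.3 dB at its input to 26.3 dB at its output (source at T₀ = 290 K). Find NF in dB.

5.0 dB

NF (dB) = SNR_in(dB) − SNR_out(dB) when the source is at T₀
NF = 31.3 − 26.3 = 5.0 dB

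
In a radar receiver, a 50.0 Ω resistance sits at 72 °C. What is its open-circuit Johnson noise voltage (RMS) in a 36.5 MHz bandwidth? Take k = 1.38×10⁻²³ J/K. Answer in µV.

T = 72 °C + 273.15 = 345.15 K
V_n = √(4kTRB)
4kTRB = 4 × 1.38×10⁻²³ × 345.15 × 5.00×10¹ × 3.65×10⁷ = 3.48×10⁻¹¹ V²
V_n = √(3.48×10⁻¹¹) = 5.90×10⁻⁶ V = 5.90 µV

5.90 µV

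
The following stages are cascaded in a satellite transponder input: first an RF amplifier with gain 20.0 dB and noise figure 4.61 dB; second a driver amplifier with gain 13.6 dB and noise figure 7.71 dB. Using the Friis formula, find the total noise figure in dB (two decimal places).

4.68 dB

Convert to linear (a loss of L dB is a gain of −L dB): F_i = 10^(NF_i/10), G_i = 10^(G_i,dB/10)
  Stage 1: F_1 = 10^(4.61/10) = 2.891, G_1 = 10^(20.0/10) = 100.0
  Stage 2: F_2 = 10^(7.71/10) = 5.902, G_2 = 10^(13.6/10) = 22.91
Friis cascade:
  F = 2.891 + (5.902 − 1)/100.0 = 2.940
NF = 10 log₁₀(2.940) = 4.68 dB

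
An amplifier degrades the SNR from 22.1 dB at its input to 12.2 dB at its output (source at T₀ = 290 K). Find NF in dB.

9.9 dB

NF (dB) = SNR_in(dB) − SNR_out(dB) when the source is at T₀
NF = 22.1 − 12.2 = 9.9 dB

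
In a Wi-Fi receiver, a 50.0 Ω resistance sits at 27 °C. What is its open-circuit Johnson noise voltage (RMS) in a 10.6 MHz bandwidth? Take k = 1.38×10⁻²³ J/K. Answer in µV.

T = 27 °C + 273.15 = 300.15 K
V_n = √(4kTRB)
4kTRB = 4 × 1.38×10⁻²³ × 300.15 × 5.00×10¹ × 1.06×10⁷ = 8.78×10⁻¹² V²
V_n = √(8.78×10⁻¹²) = 2.96×10⁻⁶ V = 2.96 µV

2.96 µV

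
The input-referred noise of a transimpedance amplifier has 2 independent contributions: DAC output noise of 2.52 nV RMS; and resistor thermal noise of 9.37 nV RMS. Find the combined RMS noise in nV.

9.70 nV

Uncorrelated sources add in power (mean-square): V_tot = √(ΣV_i²)
V_tot = √[(2.52×10⁻⁹)² + (9.37×10⁻⁹)²] = 9.70×10⁻⁹ V = 9.70 nV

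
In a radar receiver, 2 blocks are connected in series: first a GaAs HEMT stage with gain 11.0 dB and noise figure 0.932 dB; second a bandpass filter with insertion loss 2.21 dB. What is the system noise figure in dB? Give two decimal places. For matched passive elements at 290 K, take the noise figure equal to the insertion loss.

1.11 dB

Convert to linear (a loss of L dB is a gain of −L dB): F_i = 10^(NF_i/10), G_i = 10^(G_i,dB/10)
  Stage 1: F_1 = 10^(0.932/10) = 1.239, G_1 = 10^(11.0/10) = 12.59
  Stage 2: F_2 = 10^(2.21/10) = 1.663, G_2 = 10^(−2.21/10) = 0.6012
Friis cascade:
  F = 1.239 + (1.663 − 1)/12.59 = 1.292
NF = 10 log₁₀(1.292) = 1.11 dB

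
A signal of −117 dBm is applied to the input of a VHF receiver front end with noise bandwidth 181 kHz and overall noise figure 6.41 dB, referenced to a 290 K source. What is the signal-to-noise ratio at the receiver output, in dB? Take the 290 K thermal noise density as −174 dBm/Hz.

−2.0 dB

Noise floor: N = −174 + 10 log₁₀(B) + NF
10 log₁₀(1.81×10⁵) = 52.58 dB
N = −174 + 52.58 + 6.41 = −115.01 dBm
SNR = P_sig − N = −117 − (−115.01) = −1.99 dB → −2.0 dB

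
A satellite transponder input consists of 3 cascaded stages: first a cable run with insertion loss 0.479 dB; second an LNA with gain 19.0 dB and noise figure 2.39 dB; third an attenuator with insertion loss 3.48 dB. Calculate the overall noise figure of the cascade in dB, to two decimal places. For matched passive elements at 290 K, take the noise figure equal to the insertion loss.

Convert to linear (a loss of L dB is a gain of −L dB): F_i = 10^(NF_i/10), G_i = 10^(G_i,dB/10)
  Stage 1: F_1 = 10^(0.479/10) = 1.117, G_1 = 10^(−0.479/10) = 0.8956
  Stage 2: F_2 = 10^(2.39/10) = 1.734, G_2 = 10^(19.0/10) = 79.43
  Stage 3: F_3 = 10^(3.48/10) = 2.228, G_3 = 10^(−3.48/10) = 0.4487
Friis cascade:
  F = 1.117 + (1.734 − 1)/0.8956 + (2.228 − 1)/71.14 = 1.953
NF = 10 log₁₀(1.953) = 2.91 dB

2.91 dB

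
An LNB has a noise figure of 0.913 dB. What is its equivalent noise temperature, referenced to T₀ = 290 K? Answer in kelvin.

67.8 K

F = 10^(0.913/10) = 1.23396
T_e = (F − 1)·T₀ = (1.23396 − 1) × 290 = 67.8 K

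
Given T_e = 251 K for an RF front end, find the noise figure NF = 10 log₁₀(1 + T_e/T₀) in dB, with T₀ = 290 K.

2.71 dB

F = 1 + T_e/T₀ = 1 + 251/290 = 1.86552
NF = 10 log₁₀(1.86552) = 2.71 dB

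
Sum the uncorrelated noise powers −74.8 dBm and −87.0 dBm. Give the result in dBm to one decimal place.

−74.5 dBm

Convert to linear, add, convert back:
P₁ = 3.31×10⁻¹¹ W, P₂ = 2.00×10⁻¹² W
P_tot = 3.51×10⁻¹¹ W → 10 log₁₀(P_tot / 10⁻³) = −74.5 dBm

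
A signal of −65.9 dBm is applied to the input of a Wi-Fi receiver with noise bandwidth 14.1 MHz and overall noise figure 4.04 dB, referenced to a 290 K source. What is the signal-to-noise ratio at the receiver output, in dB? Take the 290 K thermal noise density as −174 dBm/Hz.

Noise floor: N = −174 + 10 log₁₀(B) + NF
10 log₁₀(1.41×10⁷) = 71.49 dB
N = −174 + 71.49 + 4.04 = −98.47 dBm
SNR = P_sig − N = −65.9 − (−98.47) = 32.57 dB → 32.6 dB

32.6 dB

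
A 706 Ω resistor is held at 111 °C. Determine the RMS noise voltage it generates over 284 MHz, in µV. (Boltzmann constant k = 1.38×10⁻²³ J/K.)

65.2 µV

T = 111 °C + 273.15 = 384.15 K
V_n = √(4kTRB)
4kTRB = 4 × 1.38×10⁻²³ × 384.15 × 7.06×10² × 2.84×10⁸ = 4.25×10⁻⁹ V²
V_n = √(4.25×10⁻⁹) = 6.52×10⁻⁵ V = 65.2 µV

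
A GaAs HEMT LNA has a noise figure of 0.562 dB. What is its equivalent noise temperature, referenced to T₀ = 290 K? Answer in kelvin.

F = 10^(0.562/10) = 1.13815
T_e = (F − 1)·T₀ = (1.13815 − 1) × 290 = 40.1 K

40.1 K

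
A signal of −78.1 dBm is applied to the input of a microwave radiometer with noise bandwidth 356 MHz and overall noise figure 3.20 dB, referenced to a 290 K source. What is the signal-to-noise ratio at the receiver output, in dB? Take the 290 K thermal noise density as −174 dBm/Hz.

7.2 dB

Noise floor: N = −174 + 10 log₁₀(B) + NF
10 log₁₀(3.56×10⁸) = 85.51 dB
N = −174 + 85.51 + 3.20 = −85.29 dBm
SNR = P_sig − N = −78.1 − (−85.29) = 7.19 dB → 7.2 dB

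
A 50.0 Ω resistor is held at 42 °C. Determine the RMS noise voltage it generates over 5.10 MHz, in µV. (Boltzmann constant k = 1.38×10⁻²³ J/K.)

2.11 µV

T = 42 °C + 273.15 = 315.15 K
V_n = √(4kTRB)
4kTRB = 4 × 1.38×10⁻²³ × 315.15 × 5.00×10¹ × 5.10×10⁶ = 4.44×10⁻¹² V²
V_n = √(4.44×10⁻¹²) = 2.11×10⁻⁶ V = 2.11 µV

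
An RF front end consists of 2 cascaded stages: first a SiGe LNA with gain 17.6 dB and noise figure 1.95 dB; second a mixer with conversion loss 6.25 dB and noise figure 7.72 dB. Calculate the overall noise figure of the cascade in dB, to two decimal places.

Convert to linear (a loss of L dB is a gain of −L dB): F_i = 10^(NF_i/10), G_i = 10^(G_i,dB/10)
  Stage 1: F_1 = 10^(1.95/10) = 1.567, G_1 = 10^(17.6/10) = 57.54
  Stage 2: F_2 = 10^(7.72/10) = 5.916, G_2 = 10^(−6.25/10) = 0.2371
Friis cascade:
  F = 1.567 + (5.916 − 1)/57.54 = 1.652
NF = 10 log₁₀(1.652) = 2.18 dB

2.18 dB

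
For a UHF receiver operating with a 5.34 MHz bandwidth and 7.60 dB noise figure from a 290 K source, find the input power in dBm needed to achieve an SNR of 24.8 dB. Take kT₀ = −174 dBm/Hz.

−74.3 dBm

Sensitivity = −174 + 10 log₁₀(B) + NF + SNR_min
= −174 + 67.28 + 7.60 + 24.8
= −74.32 dBm → −74.3 dBm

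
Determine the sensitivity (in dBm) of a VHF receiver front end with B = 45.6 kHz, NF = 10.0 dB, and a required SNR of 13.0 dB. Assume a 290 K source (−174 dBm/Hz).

Sensitivity = −174 + 10 log₁₀(B) + NF + SNR_min
= −174 + 46.59 + 10.0 + 13.0
= −104.41 dBm → −104.4 dBm

−104.4 dBm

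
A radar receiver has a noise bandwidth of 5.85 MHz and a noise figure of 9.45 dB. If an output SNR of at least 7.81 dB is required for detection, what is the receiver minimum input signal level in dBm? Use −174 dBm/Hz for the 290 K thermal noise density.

−89.1 dBm

Sensitivity = −174 + 10 log₁₀(B) + NF + SNR_min
= −174 + 67.67 + 9.45 + 7.81
= −89.07 dBm → −89.1 dBm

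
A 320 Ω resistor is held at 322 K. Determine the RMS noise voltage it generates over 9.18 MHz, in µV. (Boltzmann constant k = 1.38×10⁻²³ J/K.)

7.23 µV

V_n = √(4kTRB)
4kTRB = 4 × 1.38×10⁻²³ × 322 × 3.20×10² × 9.18×10⁶ = 5.22×10⁻¹¹ V²
V_n = √(5.22×10⁻¹¹) = 7.23×10⁻⁶ V = 7.23 µV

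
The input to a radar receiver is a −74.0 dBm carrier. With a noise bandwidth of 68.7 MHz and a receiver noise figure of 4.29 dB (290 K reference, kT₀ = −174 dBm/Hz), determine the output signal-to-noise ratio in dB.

17.3 dB

Noise floor: N = −174 + 10 log₁₀(B) + NF
10 log₁₀(6.87×10⁷) = 78.37 dB
N = −174 + 78.37 + 4.29 = −91.34 dBm
SNR = P_sig − N = −74.0 − (−91.34) = 17.34 dB → 17.3 dB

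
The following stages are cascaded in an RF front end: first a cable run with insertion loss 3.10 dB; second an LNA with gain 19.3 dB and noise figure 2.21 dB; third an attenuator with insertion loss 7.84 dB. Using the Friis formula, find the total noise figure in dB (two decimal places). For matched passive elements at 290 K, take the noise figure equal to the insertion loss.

Convert to linear (a loss of L dB is a gain of −L dB): F_i = 10^(NF_i/10), G_i = 10^(G_i,dB/10)
  Stage 1: F_1 = 10^(3.10/10) = 2.042, G_1 = 10^(−3.10/10) = 0.4898
  Stage 2: F_2 = 10^(2.21/10) = 1.663, G_2 = 10^(19.3/10) = 85.11
  Stage 3: F_3 = 10^(7.84/10) = 6.081, G_3 = 10^(−7.84/10) = 0.1644
Friis cascade:
  F = 2.042 + (1.663 − 1)/0.4898 + (6.081 − 1)/41.69 = 3.518
NF = 10 log₁₀(3.518) = 5.46 dB

5.46 dB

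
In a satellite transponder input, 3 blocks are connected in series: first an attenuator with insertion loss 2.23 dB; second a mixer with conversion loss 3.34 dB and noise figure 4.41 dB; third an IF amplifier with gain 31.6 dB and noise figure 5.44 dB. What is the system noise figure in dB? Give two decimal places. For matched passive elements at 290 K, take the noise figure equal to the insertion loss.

11.34 dB

Convert to linear (a loss of L dB is a gain of −L dB): F_i = 10^(NF_i/10), G_i = 10^(G_i,dB/10)
  Stage 1: F_1 = 10^(2.23/10) = 1.671, G_1 = 10^(−2.23/10) = 0.5984
  Stage 2: F_2 = 10^(4.41/10) = 2.761, G_2 = 10^(−3.34/10) = 0.4634
  Stage 3: F_3 = 10^(5.44/10) = 3.499, G_3 = 10^(31.6/10) = 1445
Friis cascade:
  F = 1.671 + (2.761 − 1)/0.5984 + (3.499 − 1)/0.2773 = 13.63
NF = 10 log₁₀(13.63) = 11.34 dB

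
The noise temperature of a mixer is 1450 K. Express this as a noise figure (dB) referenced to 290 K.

F = 1 + T_e/T₀ = 1 + 1450/290 = 6
NF = 10 log₁₀(6) = 7.78 dB

7.78 dB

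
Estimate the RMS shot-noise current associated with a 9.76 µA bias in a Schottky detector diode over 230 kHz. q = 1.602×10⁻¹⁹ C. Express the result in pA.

I_n = √(2qI·B)
2qI·B = 2 × 1.602×10⁻¹⁹ × 9.76×10⁻⁶ × 2.30×10⁵ = 7.19×10⁻¹⁹ A²
I_n = √(7.19×10⁻¹⁹) = 8.48×10⁻¹⁰ A = 848 pA

848 pA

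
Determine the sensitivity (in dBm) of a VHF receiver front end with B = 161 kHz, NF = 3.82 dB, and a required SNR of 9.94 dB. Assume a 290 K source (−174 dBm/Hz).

Sensitivity = −174 + 10 log₁₀(B) + NF + SNR_min
= −174 + 52.07 + 3.82 + 9.94
= −108.17 dBm → −108.2 dBm

−108.2 dBm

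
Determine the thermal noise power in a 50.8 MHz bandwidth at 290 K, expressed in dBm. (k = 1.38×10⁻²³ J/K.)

P_n = kTB = 1.38×10⁻²³ × 290 × 5.08×10⁷ = 2.03×10⁻¹³ W
In dBm: 10 log₁₀(2.03×10⁻¹³ / 10⁻³) = −96.9 dBm

−96.9 dBm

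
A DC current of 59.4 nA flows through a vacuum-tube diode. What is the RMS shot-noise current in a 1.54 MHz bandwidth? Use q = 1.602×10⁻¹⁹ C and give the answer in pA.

171 pA

I_n = √(2qI·B)
2qI·B = 2 × 1.602×10⁻¹⁹ × 5.94×10⁻⁸ × 1.54×10⁶ = 2.93×10⁻²⁰ A²
I_n = √(2.93×10⁻²⁰) = 1.71×10⁻¹⁰ A = 171 pA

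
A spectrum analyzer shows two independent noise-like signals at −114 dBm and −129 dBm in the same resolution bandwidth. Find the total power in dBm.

Convert to linear, add, convert back:
P₁ = 3.98×10⁻¹⁵ W, P₂ = 1.26×10⁻¹⁶ W
P_tot = 4.11×10⁻¹⁵ W → 10 log₁₀(P_tot / 10⁻³) = −113.9 dBm

−113.9 dBm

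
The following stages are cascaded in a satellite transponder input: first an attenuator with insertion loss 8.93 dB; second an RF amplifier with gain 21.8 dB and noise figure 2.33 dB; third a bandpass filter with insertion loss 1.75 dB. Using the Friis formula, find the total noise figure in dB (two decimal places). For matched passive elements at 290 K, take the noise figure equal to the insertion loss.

Convert to linear (a loss of L dB is a gain of −L dB): F_i = 10^(NF_i/10), G_i = 10^(G_i,dB/10)
  Stage 1: F_1 = 10^(8.93/10) = 7.816, G_1 = 10^(−8.93/10) = 0.1279
  Stage 2: F_2 = 10^(2.33/10) = 1.710, G_2 = 10^(21.8/10) = 151.4
  Stage 3: F_3 = 10^(1.75/10) = 1.496, G_3 = 10^(−1.75/10) = 0.6683
Friis cascade:
  F = 7.816 + (1.710 − 1)/0.1279 + (1.496 − 1)/19.36 = 13.39
NF = 10 log₁₀(13.39) = 11.27 dB

11.27 dB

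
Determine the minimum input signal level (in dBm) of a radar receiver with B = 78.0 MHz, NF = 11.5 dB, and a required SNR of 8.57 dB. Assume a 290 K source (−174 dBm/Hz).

−75.0 dBm

Sensitivity = −174 + 10 log₁₀(B) + NF + SNR_min
= −174 + 78.92 + 11.5 + 8.57
= −75.01 dBm → −75.0 dBm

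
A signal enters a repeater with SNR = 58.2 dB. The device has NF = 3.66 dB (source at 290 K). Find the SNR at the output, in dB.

By definition F = SNR_in/SNR_out, so in dB: SNR_out = SNR_in − NF
SNR_out = 58.2 − 3.66 = 54.54 dB

54.54 dB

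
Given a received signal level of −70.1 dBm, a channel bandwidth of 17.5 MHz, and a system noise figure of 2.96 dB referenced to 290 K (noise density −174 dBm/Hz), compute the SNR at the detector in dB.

Noise floor: N = −174 + 10 log₁₀(B) + NF
10 log₁₀(1.75×10⁷) = 72.43 dB
N = −174 + 72.43 + 2.96 = −98.61 dBm
SNR = P_sig − N = −70.1 − (−98.61) = 28.51 dB → 28.5 dB

28.5 dB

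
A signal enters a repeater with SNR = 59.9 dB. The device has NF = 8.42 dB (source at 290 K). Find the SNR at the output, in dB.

By definition F = SNR_in/SNR_out, so in dB: SNR_out = SNR_in − NF
SNR_out = 59.9 − 8.42 = 51.48 dB

51.48 dB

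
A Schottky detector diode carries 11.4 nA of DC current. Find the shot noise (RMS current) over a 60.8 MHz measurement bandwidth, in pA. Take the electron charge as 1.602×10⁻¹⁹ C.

471 pA

I_n = √(2qI·B)
2qI·B = 2 × 1.602×10⁻¹⁹ × 1.14×10⁻⁸ × 6.08×10⁷ = 2.22×10⁻¹⁹ A²
I_n = √(2.22×10⁻¹⁹) = 4.71×10⁻¹⁰ A = 471 pA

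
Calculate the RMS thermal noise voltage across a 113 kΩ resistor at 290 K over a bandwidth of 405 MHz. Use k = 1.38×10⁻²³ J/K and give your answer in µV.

856 µV

V_n = √(4kTRB)
4kTRB = 4 × 1.38×10⁻²³ × 290 × 1.13×10⁵ × 4.05×10⁸ = 7.33×10⁻⁷ V²
V_n = √(7.33×10⁻⁷) = 8.56×10⁻⁴ V = 856 µV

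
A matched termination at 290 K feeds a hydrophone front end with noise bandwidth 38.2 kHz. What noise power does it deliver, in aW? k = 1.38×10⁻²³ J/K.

P_n = kTB = 1.38×10⁻²³ × 290 × 3.82×10⁴ = 1.53×10⁻¹⁶ W = 153 aW

153 aW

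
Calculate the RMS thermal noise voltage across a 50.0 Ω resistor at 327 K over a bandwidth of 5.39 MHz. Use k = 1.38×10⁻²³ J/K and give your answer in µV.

V_n = √(4kTRB)
4kTRB = 4 × 1.38×10⁻²³ × 327 × 5.00×10¹ × 5.39×10⁶ = 4.86×10⁻¹² V²
V_n = √(4.86×10⁻¹²) = 2.21×10⁻⁶ V = 2.21 µV

2.21 µV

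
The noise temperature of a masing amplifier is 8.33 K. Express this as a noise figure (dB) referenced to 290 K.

F = 1 + T_e/T₀ = 1 + 8.33/290 = 1.02872
NF = 10 log₁₀(1.02872) = 0.123 dB

0.123 dB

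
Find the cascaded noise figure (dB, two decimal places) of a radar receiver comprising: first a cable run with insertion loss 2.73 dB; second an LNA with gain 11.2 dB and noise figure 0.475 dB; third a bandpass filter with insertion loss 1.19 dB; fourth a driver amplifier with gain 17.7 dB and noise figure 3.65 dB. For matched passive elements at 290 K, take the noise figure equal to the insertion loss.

Convert to linear (a loss of L dB is a gain of −L dB): F_i = 10^(NF_i/10), G_i = 10^(G_i,dB/10)
  Stage 1: F_1 = 10^(2.73/10) = 1.875, G_1 = 10^(−2.73/10) = 0.5333
  Stage 2: F_2 = 10^(0.475/10) = 1.116, G_2 = 10^(11.2/10) = 13.18
  Stage 3: F_3 = 10^(1.19/10) = 1.315, G_3 = 10^(−1.19/10) = 0.7603
  Stage 4: F_4 = 10^(3.65/10) = 2.317, G_4 = 10^(17.7/10) = 58.88
Friis cascade:
  F = 1.875 + (1.116 − 1)/0.5333 + (1.315 − 1)/7.031 + (2.317 − 1)/5.346 = 2.383
NF = 10 log₁₀(2.383) = 3.77 dB

3.77 dB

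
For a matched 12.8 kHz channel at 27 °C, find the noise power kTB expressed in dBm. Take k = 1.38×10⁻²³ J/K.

−132.8 dBm

T = 27 °C + 273.15 = 300.15 K
P_n = kTB = 1.38×10⁻²³ × 300.15 × 1.28×10⁴ = 5.30×10⁻¹⁷ W
In dBm: 10 log₁₀(5.30×10⁻¹⁷ / 10⁻³) = −132.8 dBm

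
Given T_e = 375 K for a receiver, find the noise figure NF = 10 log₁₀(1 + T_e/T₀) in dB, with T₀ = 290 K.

3.60 dB

F = 1 + T_e/T₀ = 1 + 375/290 = 2.2931
NF = 10 log₁₀(2.2931) = 3.60 dB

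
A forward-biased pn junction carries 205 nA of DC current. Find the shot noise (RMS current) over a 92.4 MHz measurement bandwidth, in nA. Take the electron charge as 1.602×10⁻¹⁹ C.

I_n = √(2qI·B)
2qI·B = 2 × 1.602×10⁻¹⁹ × 2.05×10⁻⁷ × 9.24×10⁷ = 6.07×10⁻¹⁸ A²
I_n = √(6.07×10⁻¹⁸) = 2.46×10⁻⁹ A = 2.46 nA

2.46 nA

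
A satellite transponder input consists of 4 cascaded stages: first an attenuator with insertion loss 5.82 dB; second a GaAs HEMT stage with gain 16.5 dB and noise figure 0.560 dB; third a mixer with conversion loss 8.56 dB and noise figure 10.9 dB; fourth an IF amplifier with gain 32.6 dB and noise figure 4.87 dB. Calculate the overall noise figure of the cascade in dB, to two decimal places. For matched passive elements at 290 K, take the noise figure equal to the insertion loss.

Convert to linear (a loss of L dB is a gain of −L dB): F_i = 10^(NF_i/10), G_i = 10^(G_i,dB/10)
  Stage 1: F_1 = 10^(5.82/10) = 3.819, G_1 = 10^(−5.82/10) = 0.2618
  Stage 2: F_2 = 10^(0.560/10) = 1.138, G_2 = 10^(16.5/10) = 44.67
  Stage 3: F_3 = 10^(10.9/10) = 12.30, G_3 = 10^(−8.56/10) = 0.1393
  Stage 4: F_4 = 10^(4.87/10) = 3.069, G_4 = 10^(32.6/10) = 1820
Friis cascade:
  F = 3.819 + (1.138 − 1)/0.2618 + (12.30 − 1)/11.69 + (3.069 − 1)/1.629 = 6.581
NF = 10 log₁₀(6.581) = 8.18 dB

8.18 dB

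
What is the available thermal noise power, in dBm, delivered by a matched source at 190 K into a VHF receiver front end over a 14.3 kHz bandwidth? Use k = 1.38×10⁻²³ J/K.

−134.3 dBm

P_n = kTB = 1.38×10⁻²³ × 190 × 1.43×10⁴ = 3.75×10⁻¹⁷ W
In dBm: 10 log₁₀(3.75×10⁻¹⁷ / 10⁻³) = −134.3 dBm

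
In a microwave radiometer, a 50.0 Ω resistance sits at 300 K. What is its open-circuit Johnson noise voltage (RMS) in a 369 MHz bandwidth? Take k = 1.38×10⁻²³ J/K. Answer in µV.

17.5 µV

V_n = √(4kTRB)
4kTRB = 4 × 1.38×10⁻²³ × 300 × 5.00×10¹ × 3.69×10⁸ = 3.06×10⁻¹⁰ V²
V_n = √(3.06×10⁻¹⁰) = 1.75×10⁻⁵ V = 17.5 µV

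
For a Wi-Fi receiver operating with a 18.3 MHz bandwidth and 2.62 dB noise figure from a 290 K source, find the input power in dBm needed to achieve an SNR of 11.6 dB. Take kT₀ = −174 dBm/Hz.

−87.2 dBm

Sensitivity = −174 + 10 log₁₀(B) + NF + SNR_min
= −174 + 72.62 + 2.62 + 11.6
= −87.16 dBm → −87.2 dBm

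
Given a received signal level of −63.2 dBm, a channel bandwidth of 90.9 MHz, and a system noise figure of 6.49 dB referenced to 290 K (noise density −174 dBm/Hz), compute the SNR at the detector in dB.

Noise floor: N = −174 + 10 log₁₀(B) + NF
10 log₁₀(9.09×10⁷) = 79.59 dB
N = −174 + 79.59 + 6.49 = −87.92 dBm
SNR = P_sig − N = −63.2 − (−87.92) = 24.72 dB → 24.7 dB

24.7 dB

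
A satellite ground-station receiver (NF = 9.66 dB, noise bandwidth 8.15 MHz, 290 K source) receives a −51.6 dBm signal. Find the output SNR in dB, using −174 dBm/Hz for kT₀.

43.6 dB

Noise floor: N = −174 + 10 log₁₀(B) + NF
10 log₁₀(8.15×10⁶) = 69.11 dB
N = −174 + 69.11 + 9.66 = −95.23 dBm
SNR = P_sig − N = −51.6 − (−95.23) = 43.63 dB → 43.6 dB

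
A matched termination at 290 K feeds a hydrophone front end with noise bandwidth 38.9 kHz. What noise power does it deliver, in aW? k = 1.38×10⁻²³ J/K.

156 aW

P_n = kTB = 1.38×10⁻²³ × 290 × 3.89×10⁴ = 1.56×10⁻¹⁶ W = 156 aW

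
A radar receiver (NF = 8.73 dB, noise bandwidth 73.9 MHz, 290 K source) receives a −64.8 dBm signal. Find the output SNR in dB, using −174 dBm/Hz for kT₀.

Noise floor: N = −174 + 10 log₁₀(B) + NF
10 log₁₀(7.39×10⁷) = 78.69 dB
N = −174 + 78.69 + 8.73 = −86.58 dBm
SNR = P_sig − N = −64.8 − (−86.58) = 21.78 dB → 21.8 dB

21.8 dB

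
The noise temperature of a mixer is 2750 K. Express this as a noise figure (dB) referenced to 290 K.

10.20 dB

F = 1 + T_e/T₀ = 1 + 2750/290 = 10.4828
NF = 10 log₁₀(10.4828) = 10.20 dB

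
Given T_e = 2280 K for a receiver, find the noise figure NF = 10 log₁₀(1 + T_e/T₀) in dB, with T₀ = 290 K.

9.48 dB

F = 1 + T_e/T₀ = 1 + 2280/290 = 8.86207
NF = 10 log₁₀(8.86207) = 9.48 dB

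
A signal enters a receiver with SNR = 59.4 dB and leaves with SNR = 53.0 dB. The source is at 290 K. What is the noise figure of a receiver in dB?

NF (dB) = SNR_in(dB) − SNR_out(dB) when the source is at T₀
NF = 59.4 − 53.0 = 6.4 dB

6.4 dB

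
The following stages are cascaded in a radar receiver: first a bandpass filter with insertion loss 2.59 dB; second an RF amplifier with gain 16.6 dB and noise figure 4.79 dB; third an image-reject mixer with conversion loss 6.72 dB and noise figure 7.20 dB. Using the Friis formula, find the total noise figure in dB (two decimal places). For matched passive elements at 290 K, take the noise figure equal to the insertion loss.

7.51 dB

Convert to linear (a loss of L dB is a gain of −L dB): F_i = 10^(NF_i/10), G_i = 10^(G_i,dB/10)
  Stage 1: F_1 = 10^(2.59/10) = 1.816, G_1 = 10^(−2.59/10) = 0.5508
  Stage 2: F_2 = 10^(4.79/10) = 3.013, G_2 = 10^(16.6/10) = 45.71
  Stage 3: F_3 = 10^(7.20/10) = 5.248, G_3 = 10^(−6.72/10) = 0.2128
Friis cascade:
  F = 1.816 + (3.013 − 1)/0.5508 + (5.248 − 1)/25.18 = 5.639
NF = 10 log₁₀(5.639) = 7.51 dB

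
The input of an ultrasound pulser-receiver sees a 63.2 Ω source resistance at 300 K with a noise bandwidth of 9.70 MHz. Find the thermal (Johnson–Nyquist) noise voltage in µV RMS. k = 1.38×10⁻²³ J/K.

V_n = √(4kTRB)
4kTRB = 4 × 1.38×10⁻²³ × 300 × 6.32×10¹ × 9.70×10⁶ = 1.02×10⁻¹¹ V²
V_n = √(1.02×10⁻¹¹) = 3.19×10⁻⁶ V = 3.19 µV

3.19 µV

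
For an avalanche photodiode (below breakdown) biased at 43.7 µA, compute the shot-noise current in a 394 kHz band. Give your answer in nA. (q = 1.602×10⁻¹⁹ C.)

I_n = √(2qI·B)
2qI·B = 2 × 1.602×10⁻¹⁹ × 4.37×10⁻⁵ × 3.94×10⁵ = 5.52×10⁻¹⁸ A²
I_n = √(5.52×10⁻¹⁸) = 2.35×10⁻⁹ A = 2.35 nA

2.35 nA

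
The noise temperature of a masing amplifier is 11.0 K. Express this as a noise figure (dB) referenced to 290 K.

F = 1 + T_e/T₀ = 1 + 11.0/290 = 1.03793
NF = 10 log₁₀(1.03793) = 0.162 dB

0.162 dB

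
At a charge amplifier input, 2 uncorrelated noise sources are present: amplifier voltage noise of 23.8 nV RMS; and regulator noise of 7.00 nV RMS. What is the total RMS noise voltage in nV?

24.8 nV

Uncorrelated sources add in power (mean-square): V_tot = √(ΣV_i²)
V_tot = √[(2.38×10⁻⁸)² + (7.00×10⁻⁹)²] = 2.48×10⁻⁸ V = 24.8 nV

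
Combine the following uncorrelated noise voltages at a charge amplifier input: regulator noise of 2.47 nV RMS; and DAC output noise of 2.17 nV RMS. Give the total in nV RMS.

Uncorrelated sources add in power (mean-square): V_tot = √(ΣV_i²)
V_tot = √[(2.47×10⁻⁹)² + (2.17×10⁻⁹)²] = 3.29×10⁻⁹ V = 3.29 nV

3.29 nV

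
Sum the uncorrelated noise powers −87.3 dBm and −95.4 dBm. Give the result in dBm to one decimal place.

−86.7 dBm

Convert to linear, add, convert back:
P₁ = 1.86×10⁻¹² W, P₂ = 2.88×10⁻¹³ W
P_tot = 2.15×10⁻¹² W → 10 log₁₀(P_tot / 10⁻³) = −86.7 dBm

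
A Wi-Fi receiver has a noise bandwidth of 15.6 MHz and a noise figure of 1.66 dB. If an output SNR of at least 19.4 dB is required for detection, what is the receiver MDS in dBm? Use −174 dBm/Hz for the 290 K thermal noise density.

Sensitivity = −174 + 10 log₁₀(B) + NF + SNR_min
= −174 + 71.93 + 1.66 + 19.4
= −81.01 dBm → −81.0 dBm

−81.0 dBm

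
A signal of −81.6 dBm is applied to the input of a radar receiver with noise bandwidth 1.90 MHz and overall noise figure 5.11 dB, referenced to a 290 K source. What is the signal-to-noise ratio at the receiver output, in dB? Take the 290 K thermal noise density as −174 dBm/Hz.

Noise floor: N = −174 + 10 log₁₀(B) + NF
10 log₁₀(1.90×10⁶) = 62.79 dB
N = −174 + 62.79 + 5.11 = −106.10 dBm
SNR = P_sig − N = −81.6 − (−106.10) = 24.50 dB → 24.5 dB

24.5 dB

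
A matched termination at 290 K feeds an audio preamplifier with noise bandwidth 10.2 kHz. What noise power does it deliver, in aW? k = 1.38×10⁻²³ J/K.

P_n = kTB = 1.38×10⁻²³ × 290 × 1.02×10⁴ = 4.08×10⁻¹⁷ W = 40.8 aW

40.8 aW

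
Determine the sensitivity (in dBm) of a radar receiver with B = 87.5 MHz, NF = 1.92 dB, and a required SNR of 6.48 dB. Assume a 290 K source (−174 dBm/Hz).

−86.2 dBm

Sensitivity = −174 + 10 log₁₀(B) + NF + SNR_min
= −174 + 79.42 + 1.92 + 6.48
= −86.18 dBm → −86.2 dBm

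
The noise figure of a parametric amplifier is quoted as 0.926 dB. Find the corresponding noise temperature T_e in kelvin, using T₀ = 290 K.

F = 10^(0.926/10) = 1.23766
T_e = (F − 1)·T₀ = (1.23766 − 1) × 290 = 68.9 K

68.9 K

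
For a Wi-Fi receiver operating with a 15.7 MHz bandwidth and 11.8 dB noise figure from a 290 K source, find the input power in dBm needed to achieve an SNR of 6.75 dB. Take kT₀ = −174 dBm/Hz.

Sensitivity = −174 + 10 log₁₀(B) + NF + SNR_min
= −174 + 71.96 + 11.8 + 6.75
= −83.49 dBm → −83.5 dBm

−83.5 dBm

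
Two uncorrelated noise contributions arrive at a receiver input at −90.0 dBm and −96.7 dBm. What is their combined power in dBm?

Convert to linear, add, convert back:
P₁ = 1.00×10⁻¹² W, P₂ = 2.14×10⁻¹³ W
P_tot = 1.21×10⁻¹² W → 10 log₁₀(P_tot / 10⁻³) = −89.2 dBm

−89.2 dBm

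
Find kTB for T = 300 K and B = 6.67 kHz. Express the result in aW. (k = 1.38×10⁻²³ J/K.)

27.6 aW

P_n = kTB = 1.38×10⁻²³ × 300 × 6.67×10³ = 2.76×10⁻¹⁷ W = 27.6 aW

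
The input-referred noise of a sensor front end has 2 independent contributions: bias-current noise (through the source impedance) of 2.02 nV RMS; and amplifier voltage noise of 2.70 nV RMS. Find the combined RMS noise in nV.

Uncorrelated sources add in power (mean-square): V_tot = √(ΣV_i²)
V_tot = √[(2.02×10⁻⁹)² + (2.70×10⁻⁹)²] = 3.37×10⁻⁹ V = 3.37 nV

3.37 nV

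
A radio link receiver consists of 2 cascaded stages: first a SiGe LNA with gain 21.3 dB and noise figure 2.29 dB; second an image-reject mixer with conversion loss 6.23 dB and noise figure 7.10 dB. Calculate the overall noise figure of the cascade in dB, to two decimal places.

Convert to linear (a loss of L dB is a gain of −L dB): F_i = 10^(NF_i/10), G_i = 10^(G_i,dB/10)
  Stage 1: F_1 = 10^(2.29/10) = 1.694, G_1 = 10^(21.3/10) = 134.9
  Stage 2: F_2 = 10^(7.10/10) = 5.129, G_2 = 10^(−6.23/10) = 0.2382
Friis cascade:
  F = 1.694 + (5.129 − 1)/134.9 = 1.725
NF = 10 log₁₀(1.725) = 2.37 dB

2.37 dB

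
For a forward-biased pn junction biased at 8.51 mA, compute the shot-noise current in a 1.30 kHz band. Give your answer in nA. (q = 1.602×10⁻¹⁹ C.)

1.88 nA

I_n = √(2qI·B)
2qI·B = 2 × 1.602×10⁻¹⁹ × 8.51×10⁻³ × 1.30×10³ = 3.54×10⁻¹⁸ A²
I_n = √(3.54×10⁻¹⁸) = 1.88×10⁻⁹ A = 1.88 nA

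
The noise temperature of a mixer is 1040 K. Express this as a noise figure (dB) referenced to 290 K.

F = 1 + T_e/T₀ = 1 + 1040/290 = 4.58621
NF = 10 log₁₀(4.58621) = 6.61 dB

6.61 dB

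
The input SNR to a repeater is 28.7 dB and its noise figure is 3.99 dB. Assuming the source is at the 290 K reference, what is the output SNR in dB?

24.71 dB

By definition F = SNR_in/SNR_out, so in dB: SNR_out = SNR_in − NF
SNR_out = 28.7 − 3.99 = 24.71 dB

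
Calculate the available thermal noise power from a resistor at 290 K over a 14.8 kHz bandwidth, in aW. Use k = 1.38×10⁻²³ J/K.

P_n = kTB = 1.38×10⁻²³ × 290 × 1.48×10⁴ = 5.92×10⁻¹⁷ W = 59.2 aW

59.2 aW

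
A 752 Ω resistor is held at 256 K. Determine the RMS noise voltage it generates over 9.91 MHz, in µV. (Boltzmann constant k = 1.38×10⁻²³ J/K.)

10.3 µV

V_n = √(4kTRB)
4kTRB = 4 × 1.38×10⁻²³ × 256 × 7.52×10² × 9.91×10⁶ = 1.05×10⁻¹⁰ V²
V_n = √(1.05×10⁻¹⁰) = 1.03×10⁻⁵ V = 10.3 µV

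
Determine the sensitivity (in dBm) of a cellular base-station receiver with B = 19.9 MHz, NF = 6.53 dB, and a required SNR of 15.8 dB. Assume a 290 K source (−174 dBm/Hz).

−78.7 dBm

Sensitivity = −174 + 10 log₁₀(B) + NF + SNR_min
= −174 + 72.99 + 6.53 + 15.8
= −78.68 dBm → −78.7 dBm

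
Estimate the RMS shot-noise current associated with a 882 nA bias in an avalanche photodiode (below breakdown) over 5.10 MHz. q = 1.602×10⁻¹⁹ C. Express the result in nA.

I_n = √(2qI·B)
2qI·B = 2 × 1.602×10⁻¹⁹ × 8.82×10⁻⁷ × 5.10×10⁶ = 1.44×10⁻¹⁸ A²
I_n = √(1.44×10⁻¹⁸) = 1.20×10⁻⁹ A = 1.20 nA

1.20 nA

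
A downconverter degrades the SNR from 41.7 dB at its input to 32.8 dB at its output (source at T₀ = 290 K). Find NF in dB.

NF (dB) = SNR_in(dB) − SNR_out(dB) when the source is at T₀
NF = 41.7 − 32.8 = 8.9 dB

8.9 dB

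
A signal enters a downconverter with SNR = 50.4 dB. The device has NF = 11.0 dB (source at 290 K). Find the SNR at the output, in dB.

By definition F = SNR_in/SNR_out, so in dB: SNR_out = SNR_in − NF
SNR_out = 50.4 − 11.0 = 39.4 dB

39.4 dB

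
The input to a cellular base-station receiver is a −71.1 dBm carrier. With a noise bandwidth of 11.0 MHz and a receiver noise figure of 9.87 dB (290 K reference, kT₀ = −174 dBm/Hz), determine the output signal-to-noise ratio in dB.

Noise floor: N = −174 + 10 log₁₀(B) + NF
10 log₁₀(1.10×10⁷) = 70.41 dB
N = −174 + 70.41 + 9.87 = −93.72 dBm
SNR = P_sig − N = −71.1 − (−93.72) = 22.62 dB → 22.6 dB

22.6 dB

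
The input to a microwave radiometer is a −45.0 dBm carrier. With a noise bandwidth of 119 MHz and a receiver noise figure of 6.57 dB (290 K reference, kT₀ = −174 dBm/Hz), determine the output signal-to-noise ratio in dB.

Noise floor: N = −174 + 10 log₁₀(B) + NF
10 log₁₀(1.19×10⁸) = 80.76 dB
N = −174 + 80.76 + 6.57 = −86.67 dBm
SNR = P_sig − N = −45.0 − (−86.67) = 41.67 dB → 41.7 dB

41.7 dB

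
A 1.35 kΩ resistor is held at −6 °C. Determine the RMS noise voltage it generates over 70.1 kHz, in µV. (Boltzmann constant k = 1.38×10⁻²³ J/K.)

T = −6 °C + 273.15 = 267.15 K
V_n = √(4kTRB)
4kTRB = 4 × 1.38×10⁻²³ × 267.15 × 1.35×10³ × 7.01×10⁴ = 1.40×10⁻¹² V²
V_n = √(1.40×10⁻¹²) = 1.18×10⁻⁶ V = 1.18 µV

1.18 µV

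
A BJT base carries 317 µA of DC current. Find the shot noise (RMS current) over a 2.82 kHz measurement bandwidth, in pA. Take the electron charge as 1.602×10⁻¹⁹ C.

535 pA

I_n = √(2qI·B)
2qI·B = 2 × 1.602×10⁻¹⁹ × 3.17×10⁻⁴ × 2.82×10³ = 2.86×10⁻¹⁹ A²
I_n = √(2.86×10⁻¹⁹) = 5.35×10⁻¹⁰ A = 535 pA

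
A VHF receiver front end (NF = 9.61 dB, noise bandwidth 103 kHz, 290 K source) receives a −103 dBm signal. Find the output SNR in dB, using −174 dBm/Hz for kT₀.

Noise floor: N = −174 + 10 log₁₀(B) + NF
10 log₁₀(1.03×10⁵) = 50.13 dB
N = −174 + 50.13 + 9.61 = −114.26 dBm
SNR = P_sig − N = −103 − (−114.26) = 11.26 dB → 11.3 dB

11.3 dB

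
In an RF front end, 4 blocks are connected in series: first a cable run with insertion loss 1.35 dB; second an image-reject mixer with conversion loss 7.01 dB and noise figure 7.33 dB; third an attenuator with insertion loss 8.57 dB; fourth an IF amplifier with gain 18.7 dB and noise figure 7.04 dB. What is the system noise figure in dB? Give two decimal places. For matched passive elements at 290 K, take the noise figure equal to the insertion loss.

Convert to linear (a loss of L dB is a gain of −L dB): F_i = 10^(NF_i/10), G_i = 10^(G_i,dB/10)
  Stage 1: F_1 = 10^(1.35/10) = 1.365, G_1 = 10^(−1.35/10) = 0.7328
  Stage 2: F_2 = 10^(7.33/10) = 5.408, G_2 = 10^(−7.01/10) = 0.1991
  Stage 3: F_3 = 10^(8.57/10) = 7.194, G_3 = 10^(−8.57/10) = 0.1390
  Stage 4: F_4 = 10^(7.04/10) = 5.058, G_4 = 10^(18.7/10) = 74.13
Friis cascade:
  F = 1.365 + (5.408 − 1)/0.7328 + (7.194 − 1)/0.1459 + (5.058 − 1)/0.02028 = 250.0
NF = 10 log₁₀(250.0) = 23.98 dB

23.98 dB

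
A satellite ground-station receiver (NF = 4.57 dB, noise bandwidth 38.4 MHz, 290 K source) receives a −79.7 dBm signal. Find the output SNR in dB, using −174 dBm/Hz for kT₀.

13.9 dB

Noise floor: N = −174 + 10 log₁₀(B) + NF
10 log₁₀(3.84×10⁷) = 75.84 dB
N = −174 + 75.84 + 4.57 = −93.59 dBm
SNR = P_sig − N = −79.7 − (−93.59) = 13.89 dB → 13.9 dB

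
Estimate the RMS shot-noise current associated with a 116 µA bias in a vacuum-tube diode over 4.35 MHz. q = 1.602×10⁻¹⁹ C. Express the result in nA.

I_n = √(2qI·B)
2qI·B = 2 × 1.602×10⁻¹⁹ × 1.16×10⁻⁴ × 4.35×10⁶ = 1.62×10⁻¹⁶ A²
I_n = √(1.62×10⁻¹⁶) = 1.27×10⁻⁸ A = 12.7 nA

12.7 nA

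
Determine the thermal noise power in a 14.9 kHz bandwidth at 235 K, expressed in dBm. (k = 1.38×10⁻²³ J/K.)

P_n = kTB = 1.38×10⁻²³ × 235 × 1.49×10⁴ = 4.83×10⁻¹⁷ W
In dBm: 10 log₁₀(4.83×10⁻¹⁷ / 10⁻³) = −133.2 dBm

−133.2 dBm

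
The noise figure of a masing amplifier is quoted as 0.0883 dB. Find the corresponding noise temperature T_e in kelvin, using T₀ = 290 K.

F = 10^(0.0883/10) = 1.02054
T_e = (F − 1)·T₀ = (1.02054 − 1) × 290 = 5.96 K

5.96 K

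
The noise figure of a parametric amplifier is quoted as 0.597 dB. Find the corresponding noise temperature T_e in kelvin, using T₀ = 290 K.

F = 10^(0.597/10) = 1.14736
T_e = (F − 1)·T₀ = (1.14736 − 1) × 290 = 42.7 K

42.7 K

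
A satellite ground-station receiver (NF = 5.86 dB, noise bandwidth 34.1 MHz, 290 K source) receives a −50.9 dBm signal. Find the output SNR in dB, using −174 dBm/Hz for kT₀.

41.9 dB

Noise floor: N = −174 + 10 log₁₀(B) + NF
10 log₁₀(3.41×10⁷) = 75.33 dB
N = −174 + 75.33 + 5.86 = −92.81 dBm
SNR = P_sig − N = −50.9 − (−92.81) = 41.91 dB → 41.9 dB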